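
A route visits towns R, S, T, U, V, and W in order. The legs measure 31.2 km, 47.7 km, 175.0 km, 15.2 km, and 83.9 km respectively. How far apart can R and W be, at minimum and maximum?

The maximum is all hops collinear in one direction: 31.2 + 47.7 + 175.0 + 15.2 + 83.9 = 353.0.
The longest hop is 175.0; the others sum to 178.0. Since 175.0 ≤ 178.0, the path can fold back on itself completely, so the minimum distance is 0.

0 ≤ RW ≤ 353.0 km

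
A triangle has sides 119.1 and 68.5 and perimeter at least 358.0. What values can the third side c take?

Triangle inequality alone gives 50.6 < c < 187.6.
The perimeter condition gives c ≥ 358.0 − 119.1 − 68.5 = 170.4.
Intersecting the two: 170.4 ≤ c < 187.6.

170.4 ≤ c < 187.6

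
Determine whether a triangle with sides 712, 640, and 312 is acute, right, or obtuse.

Compare the square of the longest side to the sum of squares of the other two: 312² + 640² = 506944 = 712².

right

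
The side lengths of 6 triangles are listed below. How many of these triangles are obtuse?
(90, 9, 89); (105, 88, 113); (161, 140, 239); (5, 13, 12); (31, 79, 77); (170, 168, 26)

(90,9,89): 9²+89² = 8002 < 8100 = 90² → obtuse
(105,88,113): 88²+105² = 18769 > 12769 = 113² → acute
(161,140,239): 140²+161² = 45521 < 57121 = 239² → obtuse
(5,13,12): 5²+12² = 169 = 13² → right
(31,79,77): 31²+77² = 6890 > 6241 = 79² → acute
(170,168,26): 26²+168² = 28900 = 170² → right
2 of the 6 are obtuse.

2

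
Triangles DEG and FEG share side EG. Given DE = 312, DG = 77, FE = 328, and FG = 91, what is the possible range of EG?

From triangle DEG: |312 − 77| < EG < 312 + 77, i.e. 235 < EG < 389.
From triangle FEG: 237 < EG < 419.
Both must hold, so EG lies in the intersection.

237 < EG < 389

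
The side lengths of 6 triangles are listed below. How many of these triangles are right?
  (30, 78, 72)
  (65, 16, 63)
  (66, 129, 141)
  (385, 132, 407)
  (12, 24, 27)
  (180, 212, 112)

(30,78,72): 30²+72² = 6084 = 78² → right
(65,16,63): 16²+63² = 4225 = 65² → right
(66,129,141): 66²+129² = 20997 > 19881 = 141² → acute
(385,132,407): 132²+385² = 165649 = 407² → right
(12,24,27): 12²+24² = 720 < 729 = 27² → obtuse
(180,212,112): 112²+180² = 44944 = 212² → right
4 of the 6 are right.

4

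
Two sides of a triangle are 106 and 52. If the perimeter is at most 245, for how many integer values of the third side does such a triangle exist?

Triangle inequality: 54 < x < 158. Perimeter ≤ 245 gives x ≤ 245 − 106 − 52 = 87.
So 54 < x ≤ 87; integers 55 through 87: 33 values.

33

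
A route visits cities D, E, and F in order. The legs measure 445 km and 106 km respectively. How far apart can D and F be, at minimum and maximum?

339 ≤ DF ≤ 551 km

By the triangle inequality, |445 − 106| ≤ DF ≤ 445 + 106.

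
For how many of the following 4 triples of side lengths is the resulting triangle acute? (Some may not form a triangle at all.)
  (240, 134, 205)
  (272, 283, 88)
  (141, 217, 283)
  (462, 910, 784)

(240,134,205): 134²+205² = 59981 > 57600 = 240² → acute
(272,283,88): 88²+272² = 81728 > 80089 = 283² → acute
(141,217,283): 141²+217² = 66970 < 80089 = 283² → obtuse
(462,910,784): 462²+784² = 828100 = 910² → right
2 of the 4 are acute.

2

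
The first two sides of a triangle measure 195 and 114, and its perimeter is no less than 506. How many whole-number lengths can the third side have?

112

Triangle inequality: 81 < x < 309. Perimeter ≥ 506 gives x ≥ 506 − 195 − 114 = 197.
So 197 ≤ x < 309; integers 197 through 308: 112 values.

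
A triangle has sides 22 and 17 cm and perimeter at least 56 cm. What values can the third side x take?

17 ≤ x < 39

Triangle inequality alone gives 5 < x < 39.
The perimeter condition gives x ≥ 56 − 22 − 17 = 17.
Intersecting the two: 17 ≤ x < 39.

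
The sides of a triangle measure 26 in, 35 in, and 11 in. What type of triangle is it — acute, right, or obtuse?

obtuse

Compare the square of the longest side to the sum of squares of the other two: 11² + 26² = 797 < 1225 = 35².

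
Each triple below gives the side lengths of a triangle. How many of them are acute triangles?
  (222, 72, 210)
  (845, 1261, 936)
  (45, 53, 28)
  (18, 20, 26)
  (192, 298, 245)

2

(222,72,210): 72²+210² = 49284 = 222² → right
(845,1261,936): 845²+936² = 1590121 = 1261² → right
(45,53,28): 28²+45² = 2809 = 53² → right
(18,20,26): 18²+20² = 724 > 676 = 26² → acute
(192,298,245): 192²+245² = 96889 > 88804 = 298² → acute
2 of the 5 are acute.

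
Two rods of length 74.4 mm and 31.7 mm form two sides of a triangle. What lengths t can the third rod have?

42.7 < t < 106.1 (mm)

By the triangle inequality, t must be less than 74.4 + 31.7 = 106.1 and greater than |74.4 − 31.7| = 42.7.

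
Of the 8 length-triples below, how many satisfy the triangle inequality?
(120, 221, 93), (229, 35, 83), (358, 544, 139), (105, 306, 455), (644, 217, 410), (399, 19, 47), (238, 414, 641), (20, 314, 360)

1

(93,120,221): 93+120 ≤ 221 → not valid
(35,83,229): 35+83 ≤ 229 → not valid
(139,358,544): 139+358 ≤ 544 → not valid
(105,306,455): 105+306 ≤ 455 → not valid
(217,410,644): 217+410 ≤ 644 → not valid
(19,47,399): 19+47 ≤ 399 → not valid
(238,414,641): 238+414 > 641 → valid
(20,314,360): 20+314 ≤ 360 → not valid
1 of the 8 triples forms a triangle.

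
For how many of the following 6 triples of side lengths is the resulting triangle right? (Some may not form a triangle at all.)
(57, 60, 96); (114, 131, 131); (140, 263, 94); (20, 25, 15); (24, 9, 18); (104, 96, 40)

2

(57,60,96): 57²+60² = 6849 < 9216 = 96² → obtuse
(114,131,131): 114²+131² = 30157 > 17161 = 131² → acute
(140,263,94): 94+140 ≤ 263, not a triangle
(20,25,15): 15²+20² = 625 = 25² → right
(24,9,18): 9²+18² = 405 < 576 = 24² → obtuse
(104,96,40): 40²+96² = 10816 = 104² → right
2 of the 6 are right.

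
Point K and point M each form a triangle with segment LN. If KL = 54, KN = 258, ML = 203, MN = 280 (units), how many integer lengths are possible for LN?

From triangle KLN: 204 < LN < 312.
From triangle MLN: 77 < LN < 483.
Intersection: 204 < LN < 312, so integers 205 through 311: 107 values.

107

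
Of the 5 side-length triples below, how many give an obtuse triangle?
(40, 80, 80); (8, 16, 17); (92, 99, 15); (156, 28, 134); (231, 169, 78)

(40,80,80): 40²+80² = 8000 > 6400 = 80² → acute
(8,16,17): 8²+16² = 320 > 289 = 17² → acute
(92,99,15): 15²+92² = 8689 < 9801 = 99² → obtuse
(156,28,134): 28²+134² = 18740 < 24336 = 156² → obtuse
(231,169,78): 78²+169² = 34645 < 53361 = 231² → obtuse
3 of the 5 are obtuse.

3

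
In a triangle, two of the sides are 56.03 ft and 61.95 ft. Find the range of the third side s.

5.92 < s < 117.98 (ft)

By the triangle inequality, s must be less than 56.03 + 61.95 = 117.98 and greater than |56.03 − 61.95| = 5.92.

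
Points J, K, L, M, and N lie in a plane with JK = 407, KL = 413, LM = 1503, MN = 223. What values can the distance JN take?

460 ≤ JN ≤ 2546

The maximum is all hops collinear in one direction: 407 + 413 + 1503 + 223 = 2546.
The longest hop is 1503; the others sum to 1043. Folding the others back against it leaves at least 1503 − 1043 = 460.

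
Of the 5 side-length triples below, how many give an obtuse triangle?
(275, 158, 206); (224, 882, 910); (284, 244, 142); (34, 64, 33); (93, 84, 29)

(275,158,206): 158²+206² = 67400 < 75625 = 275² → obtuse
(224,882,910): 224²+882² = 828100 = 910² → right
(284,244,142): 142²+244² = 79700 < 80656 = 284² → obtuse
(34,64,33): 33²+34² = 2245 < 4096 = 64² → obtuse
(93,84,29): 29²+84² = 7897 < 8649 = 93² → obtuse
4 of the 5 are obtuse.

4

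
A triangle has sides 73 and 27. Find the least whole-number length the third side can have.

47

The third side must be strictly greater than |73 − 27| = 46.
The smallest integer above 46 is 47.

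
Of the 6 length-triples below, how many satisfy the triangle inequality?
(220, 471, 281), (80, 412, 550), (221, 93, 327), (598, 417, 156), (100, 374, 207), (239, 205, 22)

(220,281,471): 220+281 > 471 → valid
(80,412,550): 80+412 ≤ 550 → not valid
(93,221,327): 93+221 ≤ 327 → not valid
(156,417,598): 156+417 ≤ 598 → not valid
(100,207,374): 100+207 ≤ 374 → not valid
(22,205,239): 22+205 ≤ 239 → not valid
1 of the 6 triples forms a triangle.

1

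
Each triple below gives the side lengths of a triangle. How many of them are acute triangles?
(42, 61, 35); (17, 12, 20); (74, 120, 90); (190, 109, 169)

(42,61,35): 35²+42² = 2989 < 3721 = 61² → obtuse
(17,12,20): 12²+17² = 433 > 400 = 20² → acute
(74,120,90): 74²+90² = 13576 < 14400 = 120² → obtuse
(190,109,169): 109²+169² = 40442 > 36100 = 190² → acute
2 of the 4 are acute.

2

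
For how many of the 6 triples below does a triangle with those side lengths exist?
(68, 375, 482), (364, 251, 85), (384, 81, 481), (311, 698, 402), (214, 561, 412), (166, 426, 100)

2

(68,375,482): 68+375 ≤ 482 → not valid
(85,251,364): 85+251 ≤ 364 → not valid
(81,384,481): 81+384 ≤ 481 → not valid
(311,402,698): 311+402 > 698 → valid
(214,412,561): 214+412 > 561 → valid
(100,166,426): 100+166 ≤ 426 → not valid
2 of the 6 triples form a triangle.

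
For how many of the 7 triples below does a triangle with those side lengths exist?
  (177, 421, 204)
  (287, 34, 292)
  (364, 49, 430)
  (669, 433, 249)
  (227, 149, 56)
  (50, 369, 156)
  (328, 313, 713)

2

(177,204,421): 177+204 ≤ 421 → not valid
(34,287,292): 34+287 > 292 → valid
(49,364,430): 49+364 ≤ 430 → not valid
(249,433,669): 249+433 > 669 → valid
(56,149,227): 56+149 ≤ 227 → not valid
(50,156,369): 50+156 ≤ 369 → not valid
(313,328,713): 313+328 ≤ 713 → not valid
2 of the 7 triples form a triangle.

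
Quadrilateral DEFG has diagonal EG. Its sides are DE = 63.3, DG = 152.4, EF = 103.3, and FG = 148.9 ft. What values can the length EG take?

89.1 < EG < 215.7

From triangle DEG: |63.3 − 152.4| < EG < 63.3 + 152.4, i.e. 89.1 < EG < 215.7.
From triangle FEG: 45.6 < EG < 252.2.
Both must hold, so EG lies in the intersection.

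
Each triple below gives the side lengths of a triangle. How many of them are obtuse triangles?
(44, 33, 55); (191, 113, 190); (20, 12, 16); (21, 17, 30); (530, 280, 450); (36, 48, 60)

(44,33,55): 33²+44² = 3025 = 55² → right
(191,113,190): 113²+190² = 48869 > 36481 = 191² → acute
(20,12,16): 12²+16² = 400 = 20² → right
(21,17,30): 17²+21² = 730 < 900 = 30² → obtuse
(530,280,450): 280²+450² = 280900 = 530² → right
(36,48,60): 36²+48² = 3600 = 60² → right
1 of the 6 is obtuse.

1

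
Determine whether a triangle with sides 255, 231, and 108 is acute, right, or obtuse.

Compare the square of the longest side to the sum of squares of the other two: 108² + 231² = 65025 = 255².

right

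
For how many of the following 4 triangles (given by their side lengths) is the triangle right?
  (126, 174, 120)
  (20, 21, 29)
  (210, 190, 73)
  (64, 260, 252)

(126,174,120): 120²+126² = 30276 = 174² → right
(20,21,29): 20²+21² = 841 = 29² → right
(210,190,73): 73²+190² = 41429 < 44100 = 210² → obtuse
(64,260,252): 64²+252² = 67600 = 260² → right
3 of the 4 are right.

3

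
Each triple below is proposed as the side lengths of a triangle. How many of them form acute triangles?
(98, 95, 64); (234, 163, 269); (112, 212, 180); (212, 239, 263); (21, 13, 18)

4

(98,95,64): 64²+95² = 13121 > 9604 = 98² → acute
(234,163,269): 163²+234² = 81325 > 72361 = 269² → acute
(112,212,180): 112²+180² = 44944 = 212² → right
(212,239,263): 212²+239² = 102065 > 69169 = 263² → acute
(21,13,18): 13²+18² = 493 > 441 = 21² → acute
4 of the 5 are acute.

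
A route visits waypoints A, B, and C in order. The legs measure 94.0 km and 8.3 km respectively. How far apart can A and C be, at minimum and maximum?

85.7 ≤ AC ≤ 102.3 km

By the triangle inequality, |94.0 − 8.3| ≤ AC ≤ 94.0 + 8.3.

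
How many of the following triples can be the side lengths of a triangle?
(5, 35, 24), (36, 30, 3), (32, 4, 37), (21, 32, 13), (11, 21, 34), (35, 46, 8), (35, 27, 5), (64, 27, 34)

1

(5,24,35): 5+24 ≤ 35 → not valid
(3,30,36): 3+30 ≤ 36 → not valid
(4,32,37): 4+32 ≤ 37 → not valid
(13,21,32): 13+21 > 32 → valid
(11,21,34): 11+21 ≤ 34 → not valid
(8,35,46): 8+35 ≤ 46 → not valid
(5,27,35): 5+27 ≤ 35 → not valid
(27,34,64): 27+34 ≤ 64 → not valid
1 of the 8 triples forms a triangle.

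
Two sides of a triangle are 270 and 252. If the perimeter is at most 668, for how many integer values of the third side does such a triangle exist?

128

Triangle inequality: 18 < x < 522. Perimeter ≤ 668 gives x ≤ 668 − 270 − 252 = 146.
So 18 < x ≤ 146; integers 19 through 146: 128 values.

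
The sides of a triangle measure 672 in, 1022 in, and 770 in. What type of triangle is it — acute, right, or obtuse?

right

Compare the square of the longest side to the sum of squares of the other two: 672² + 770² = 1044484 = 1022².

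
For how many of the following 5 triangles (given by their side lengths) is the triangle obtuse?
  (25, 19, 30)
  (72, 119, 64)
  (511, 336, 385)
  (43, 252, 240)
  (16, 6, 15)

(25,19,30): 19²+25² = 986 > 900 = 30² → acute
(72,119,64): 64²+72² = 9280 < 14161 = 119² → obtuse
(511,336,385): 336²+385² = 261121 = 511² → right
(43,252,240): 43²+240² = 59449 < 63504 = 252² → obtuse
(16,6,15): 6²+15² = 261 > 256 = 16² → acute
2 of the 5 are obtuse.

2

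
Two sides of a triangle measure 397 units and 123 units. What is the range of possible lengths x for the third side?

By the triangle inequality, x must be less than 397 + 123 = 520 and greater than |397 − 123| = 274.

274 < x < 520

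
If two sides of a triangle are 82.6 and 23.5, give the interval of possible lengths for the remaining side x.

By the triangle inequality, x must be less than 82.6 + 23.5 = 106.1 and greater than |82.6 − 23.5| = 59.1.

59.1 < x < 106.1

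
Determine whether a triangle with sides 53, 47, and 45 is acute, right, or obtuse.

Compare the square of the longest side to the sum of squares of the other two: 45² + 47² = 4234 > 2809 = 53².

acute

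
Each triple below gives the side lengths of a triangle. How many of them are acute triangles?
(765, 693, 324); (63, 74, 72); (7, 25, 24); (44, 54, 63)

2

(765,693,324): 324²+693² = 585225 = 765² → right
(63,74,72): 63²+72² = 9153 > 5476 = 74² → acute
(7,25,24): 7²+24² = 625 = 25² → right
(44,54,63): 44²+54² = 4852 > 3969 = 63² → acute
2 of the 4 are acute.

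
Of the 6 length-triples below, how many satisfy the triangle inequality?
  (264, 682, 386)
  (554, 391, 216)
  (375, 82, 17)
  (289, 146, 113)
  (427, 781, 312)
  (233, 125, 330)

(264,386,682): 264+386 ≤ 682 → not valid
(216,391,554): 216+391 > 554 → valid
(17,82,375): 17+82 ≤ 375 → not valid
(113,146,289): 113+146 ≤ 289 → not valid
(312,427,781): 312+427 ≤ 781 → not valid
(125,233,330): 125+233 > 330 → valid
2 of the 6 triples form a triangle.

2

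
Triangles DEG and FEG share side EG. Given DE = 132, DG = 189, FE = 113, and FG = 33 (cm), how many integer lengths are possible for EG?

65

From triangle DEG: 57 < EG < 321.
From triangle FEG: 80 < EG < 146.
Intersection: 80 < EG < 146, so integers 81 through 145: 65 values.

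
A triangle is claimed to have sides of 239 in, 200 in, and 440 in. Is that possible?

No

The longest side is 440, but the other two sum to only 439.
439 < 440, so the triangle inequality fails.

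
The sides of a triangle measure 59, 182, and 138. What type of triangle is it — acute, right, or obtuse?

Compare the square of the longest side to the sum of squares of the other two: 59² + 138² = 22525 < 33124 = 182².

obtuse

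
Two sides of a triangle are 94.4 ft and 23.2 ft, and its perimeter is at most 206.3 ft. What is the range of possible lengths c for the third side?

Triangle inequality alone gives 71.2 < c < 117.6.
The perimeter condition gives c ≤ 206.3 − 94.4 − 23.2 = 88.7.
Intersecting the two: 71.2 < c ≤ 88.7.

71.2 < c ≤ 88.7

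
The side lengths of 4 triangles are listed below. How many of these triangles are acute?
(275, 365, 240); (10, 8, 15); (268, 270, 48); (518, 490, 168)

1

(275,365,240): 240²+275² = 133225 = 365² → right
(10,8,15): 8²+10² = 164 < 225 = 15² → obtuse
(268,270,48): 48²+268² = 74128 > 72900 = 270² → acute
(518,490,168): 168²+490² = 268324 = 518² → right
1 of the 4 is acute.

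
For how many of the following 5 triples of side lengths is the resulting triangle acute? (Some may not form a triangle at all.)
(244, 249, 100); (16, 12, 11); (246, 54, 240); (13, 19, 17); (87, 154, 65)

3

(244,249,100): 100²+244² = 69536 > 62001 = 249² → acute
(16,12,11): 11²+12² = 265 > 256 = 16² → acute
(246,54,240): 54²+240² = 60516 = 246² → right
(13,19,17): 13²+17² = 458 > 361 = 19² → acute
(87,154,65): 65+87 ≤ 154, not a triangle
3 of the 5 are acute.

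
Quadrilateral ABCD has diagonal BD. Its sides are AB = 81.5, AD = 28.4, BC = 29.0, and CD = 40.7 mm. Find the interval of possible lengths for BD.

53.1 < BD < 69.7

From triangle ABD: |81.5 − 28.4| < BD < 81.5 + 28.4, i.e. 53.1 < BD < 109.9.
From triangle CBD: 11.7 < BD < 69.7.
Both must hold, so BD lies in the intersection.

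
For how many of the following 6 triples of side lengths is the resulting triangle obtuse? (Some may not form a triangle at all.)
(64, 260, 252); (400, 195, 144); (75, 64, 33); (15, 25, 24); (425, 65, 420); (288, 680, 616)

1

(64,260,252): 64²+252² = 67600 = 260² → right
(400,195,144): 144+195 ≤ 400, not a triangle
(75,64,33): 33²+64² = 5185 < 5625 = 75² → obtuse
(15,25,24): 15²+24² = 801 > 625 = 25² → acute
(425,65,420): 65²+420² = 180625 = 425² → right
(288,680,616): 288²+616² = 462400 = 680² → right
1 of the 6 is obtuse.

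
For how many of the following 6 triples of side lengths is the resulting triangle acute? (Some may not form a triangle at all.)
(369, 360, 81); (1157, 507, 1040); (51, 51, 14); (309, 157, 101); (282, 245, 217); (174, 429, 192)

2

(369,360,81): 81²+360² = 136161 = 369² → right
(1157,507,1040): 507²+1040² = 1338649 = 1157² → right
(51,51,14): 14²+51² = 2797 > 2601 = 51² → acute
(309,157,101): 101+157 ≤ 309, not a triangle
(282,245,217): 217²+245² = 107114 > 79524 = 282² → acute
(174,429,192): 174+192 ≤ 429, not a triangle
2 of the 6 are acute.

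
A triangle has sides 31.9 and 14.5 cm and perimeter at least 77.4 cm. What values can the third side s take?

Triangle inequality alone gives 17.4 < s < 46.4.
The perimeter condition gives s ≥ 77.4 − 31.9 − 14.5 = 31.0.
Intersecting the two: 31.0 ≤ s < 46.4.

31.0 ≤ s < 46.4 cm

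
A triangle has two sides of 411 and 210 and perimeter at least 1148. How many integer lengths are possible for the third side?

Triangle inequality: 201 < x < 621. Perimeter ≥ 1148 gives x ≥ 1148 − 411 − 210 = 527.
So 527 ≤ x < 621; integers 527 through 620: 94 values.

94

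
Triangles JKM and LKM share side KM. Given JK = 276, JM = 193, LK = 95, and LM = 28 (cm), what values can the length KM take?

83 < KM < 123

From triangle JKM: |276 − 193| < KM < 276 + 193, i.e. 83 < KM < 469.
From triangle LKM: 67 < KM < 123.
Both must hold, so KM lies in the intersection.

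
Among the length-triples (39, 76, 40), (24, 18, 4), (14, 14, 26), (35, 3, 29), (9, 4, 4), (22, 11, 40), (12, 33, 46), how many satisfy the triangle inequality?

(39,40,76): 39+40 > 76 → valid
(4,18,24): 4+18 ≤ 24 → not valid
(14,14,26): 14+14 > 26 → valid
(3,29,35): 3+29 ≤ 35 → not valid
(4,4,9): 4+4 ≤ 9 → not valid
(11,22,40): 11+22 ≤ 40 → not valid
(12,33,46): 12+33 ≤ 46 → not valid
2 of the 7 triples form a triangle.

2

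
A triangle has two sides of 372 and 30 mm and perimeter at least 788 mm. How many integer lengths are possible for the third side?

16

Triangle inequality: 342 < x < 402. Perimeter ≥ 788 gives x ≥ 788 − 372 − 30 = 386.
So 386 ≤ x < 402; integers 386 through 401: 16 values.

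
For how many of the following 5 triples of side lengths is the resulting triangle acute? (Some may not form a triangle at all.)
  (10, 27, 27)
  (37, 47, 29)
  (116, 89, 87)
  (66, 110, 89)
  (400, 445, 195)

(10,27,27): 10²+27² = 829 > 729 = 27² → acute
(37,47,29): 29²+37² = 2210 > 2209 = 47² → acute
(116,89,87): 87²+89² = 15490 > 13456 = 116² → acute
(66,110,89): 66²+89² = 12277 > 12100 = 110² → acute
(400,445,195): 195²+400² = 198025 = 445² → right
4 of the 5 are acute.

4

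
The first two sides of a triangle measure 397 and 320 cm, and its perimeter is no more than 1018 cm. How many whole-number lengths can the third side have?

Triangle inequality: 77 < x < 717. Perimeter ≤ 1018 gives x ≤ 1018 − 397 − 320 = 301.
So 77 < x ≤ 301; integers 78 through 301: 224 values.

224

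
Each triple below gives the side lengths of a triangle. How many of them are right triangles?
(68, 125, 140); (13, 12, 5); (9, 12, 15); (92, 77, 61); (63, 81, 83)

(68,125,140): 68²+125² = 20249 > 19600 = 140² → acute
(13,12,5): 5²+12² = 169 = 13² → right
(9,12,15): 9²+12² = 225 = 15² → right
(92,77,61): 61²+77² = 9650 > 8464 = 92² → acute
(63,81,83): 63²+81² = 10530 > 6889 = 83² → acute
2 of the 5 are right.

2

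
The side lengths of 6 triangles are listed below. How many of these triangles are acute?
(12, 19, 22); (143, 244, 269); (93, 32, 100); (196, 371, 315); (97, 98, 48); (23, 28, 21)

(12,19,22): 12²+19² = 505 > 484 = 22² → acute
(143,244,269): 143²+244² = 79985 > 72361 = 269² → acute
(93,32,100): 32²+93² = 9673 < 10000 = 100² → obtuse
(196,371,315): 196²+315² = 137641 = 371² → right
(97,98,48): 48²+97² = 11713 > 9604 = 98² → acute
(23,28,21): 21²+23² = 970 > 784 = 28² → acute
4 of the 6 are acute.

4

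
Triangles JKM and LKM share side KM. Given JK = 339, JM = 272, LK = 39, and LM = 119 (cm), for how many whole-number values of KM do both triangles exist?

77

From triangle JKM: 67 < KM < 611.
From triangle LKM: 80 < KM < 158.
Intersection: 80 < KM < 158, so integers 81 through 157: 77 values.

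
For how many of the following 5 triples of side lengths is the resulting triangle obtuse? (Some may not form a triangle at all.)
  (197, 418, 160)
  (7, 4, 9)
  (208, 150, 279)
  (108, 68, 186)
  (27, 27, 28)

2

(197,418,160): 160+197 ≤ 418, not a triangle
(7,4,9): 4²+7² = 65 < 81 = 9² → obtuse
(208,150,279): 150²+208² = 65764 < 77841 = 279² → obtuse
(108,68,186): 68+108 ≤ 186, not a triangle
(27,27,28): 27²+27² = 1458 > 784 = 28² → acute
2 of the 5 are obtuse.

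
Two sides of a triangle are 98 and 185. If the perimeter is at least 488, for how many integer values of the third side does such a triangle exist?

Triangle inequality: 87 < x < 283. Perimeter ≥ 488 gives x ≥ 488 − 98 − 185 = 205.
So 205 ≤ x < 283; integers 205 through 282: 78 values.

78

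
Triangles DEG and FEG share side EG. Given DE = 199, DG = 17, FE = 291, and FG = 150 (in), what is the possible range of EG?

182 < EG < 216

From triangle DEG: |199 − 17| < EG < 199 + 17, i.e. 182 < EG < 216.
From triangle FEG: 141 < EG < 441.
Both must hold, so EG lies in the intersection.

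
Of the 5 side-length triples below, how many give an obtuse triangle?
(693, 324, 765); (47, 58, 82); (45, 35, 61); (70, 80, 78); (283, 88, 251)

(693,324,765): 324²+693² = 585225 = 765² → right
(47,58,82): 47²+58² = 5573 < 6724 = 82² → obtuse
(45,35,61): 35²+45² = 3250 < 3721 = 61² → obtuse
(70,80,78): 70²+78² = 10984 > 6400 = 80² → acute
(283,88,251): 88²+251² = 70745 < 80089 = 283² → obtuse
3 of the 5 are obtuse.

3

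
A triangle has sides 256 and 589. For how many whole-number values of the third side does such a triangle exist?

The third side lies in the open interval (333, 845).
Integers from 334 to 844 inclusive: 844 − 334 + 1 = 511.

511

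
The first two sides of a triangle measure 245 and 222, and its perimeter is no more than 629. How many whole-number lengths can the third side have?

Triangle inequality: 23 < x < 467. Perimeter ≤ 629 gives x ≤ 629 − 245 − 222 = 162.
So 23 < x ≤ 162; integers 24 through 162: 139 values.

139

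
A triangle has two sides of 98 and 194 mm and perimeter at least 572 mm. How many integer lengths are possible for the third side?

Triangle inequality: 96 < x < 292. Perimeter ≥ 572 gives x ≥ 572 − 98 − 194 = 280.
So 280 ≤ x < 292; integers 280 through 291: 12 values.

12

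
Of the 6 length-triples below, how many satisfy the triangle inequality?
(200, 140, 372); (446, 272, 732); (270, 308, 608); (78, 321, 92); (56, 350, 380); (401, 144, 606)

(140,200,372): 140+200 ≤ 372 → not valid
(272,446,732): 272+446 ≤ 732 → not valid
(270,308,608): 270+308 ≤ 608 → not valid
(78,92,321): 78+92 ≤ 321 → not valid
(56,350,380): 56+350 > 380 → valid
(144,401,606): 144+401 ≤ 606 → not valid
1 of the 6 triples forms a triangle.

1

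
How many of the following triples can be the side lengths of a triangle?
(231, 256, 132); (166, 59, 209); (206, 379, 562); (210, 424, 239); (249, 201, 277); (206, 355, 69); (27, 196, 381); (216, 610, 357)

5

(132,231,256): 132+231 > 256 → valid
(59,166,209): 59+166 > 209 → valid
(206,379,562): 206+379 > 562 → valid
(210,239,424): 210+239 > 424 → valid
(201,249,277): 201+249 > 277 → valid
(69,206,355): 69+206 ≤ 355 → not valid
(27,196,381): 27+196 ≤ 381 → not valid
(216,357,610): 216+357 ≤ 610 → not valid
5 of the 8 triples form a triangle.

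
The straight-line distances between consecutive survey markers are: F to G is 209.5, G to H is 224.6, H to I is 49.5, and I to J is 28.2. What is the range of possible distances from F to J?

0 ≤ FJ ≤ 511.8

The maximum is all hops collinear in one direction: 209.5 + 224.6 + 49.5 + 28.2 = 511.8.
The longest hop is 224.6; the others sum to 287.2. Since 224.6 ≤ 287.2, the path can fold back on itself completely, so the minimum distance is 0.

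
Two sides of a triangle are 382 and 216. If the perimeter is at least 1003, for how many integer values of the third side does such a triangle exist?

Triangle inequality: 166 < x < 598. Perimeter ≥ 1003 gives x ≥ 1003 − 382 − 216 = 405.
So 405 ≤ x < 598; integers 405 through 597: 193 values.

193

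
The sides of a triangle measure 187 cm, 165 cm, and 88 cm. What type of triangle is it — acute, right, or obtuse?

Compare the square of the longest side to the sum of squares of the other two: 88² + 165² = 34969 = 187².

right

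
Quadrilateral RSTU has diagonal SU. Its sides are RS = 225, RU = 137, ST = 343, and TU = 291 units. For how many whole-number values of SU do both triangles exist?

273

From triangle RSU: 88 < SU < 362.
From triangle TSU: 52 < SU < 634.
Intersection: 88 < SU < 362, so integers 89 through 361: 273 values.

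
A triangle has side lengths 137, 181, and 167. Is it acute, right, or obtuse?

Compare the square of the longest side to the sum of squares of the other two: 137² + 167² = 46658 > 32761 = 181².

acute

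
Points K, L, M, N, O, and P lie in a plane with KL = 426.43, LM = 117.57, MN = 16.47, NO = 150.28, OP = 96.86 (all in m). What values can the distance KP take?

The maximum is all hops collinear in one direction: 426.43 + 117.57 + 16.47 + 150.28 + 96.86 = 807.61.
The longest hop is 426.43; the others sum to 381.18. Folding the others back against it leaves at least 426.43 − 381.18 = 45.25.

45.25 ≤ KP ≤ 807.61 m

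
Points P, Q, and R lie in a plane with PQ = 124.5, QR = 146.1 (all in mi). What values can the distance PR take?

21.6 ≤ PR ≤ 270.6 mi

By the triangle inequality, |124.5 − 146.1| ≤ PR ≤ 124.5 + 146.1.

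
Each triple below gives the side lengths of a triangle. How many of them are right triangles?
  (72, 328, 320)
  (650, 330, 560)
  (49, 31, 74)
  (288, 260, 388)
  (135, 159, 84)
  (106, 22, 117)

4

(72,328,320): 72²+320² = 107584 = 328² → right
(650,330,560): 330²+560² = 422500 = 650² → right
(49,31,74): 31²+49² = 3362 < 5476 = 74² → obtuse
(288,260,388): 260²+288² = 150544 = 388² → right
(135,159,84): 84²+135² = 25281 = 159² → right
(106,22,117): 22²+106² = 11720 < 13689 = 117² → obtuse
4 of the 6 are right.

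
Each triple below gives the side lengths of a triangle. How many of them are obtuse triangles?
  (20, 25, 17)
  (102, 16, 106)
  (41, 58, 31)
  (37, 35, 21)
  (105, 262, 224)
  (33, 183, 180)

(20,25,17): 17²+20² = 689 > 625 = 25² → acute
(102,16,106): 16²+102² = 10660 < 11236 = 106² → obtuse
(41,58,31): 31²+41² = 2642 < 3364 = 58² → obtuse
(37,35,21): 21²+35² = 1666 > 1369 = 37² → acute
(105,262,224): 105²+224² = 61201 < 68644 = 262² → obtuse
(33,183,180): 33²+180² = 33489 = 183² → right
3 of the 6 are obtuse.

3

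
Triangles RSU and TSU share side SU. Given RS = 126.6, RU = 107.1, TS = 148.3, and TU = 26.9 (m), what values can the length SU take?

121.4 < SU < 175.2

From triangle RSU: |126.6 − 107.1| < SU < 126.6 + 107.1, i.e. 19.5 < SU < 233.7.
From triangle TSU: 121.4 < SU < 175.2.
Both must hold, so SU lies in the intersection.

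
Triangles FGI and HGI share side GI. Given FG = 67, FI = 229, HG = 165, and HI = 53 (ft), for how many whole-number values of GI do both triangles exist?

55

From triangle FGI: 162 < GI < 296.
From triangle HGI: 112 < GI < 218.
Intersection: 162 < GI < 218, so integers 163 through 217: 55 values.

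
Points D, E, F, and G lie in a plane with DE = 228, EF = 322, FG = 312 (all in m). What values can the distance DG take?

The maximum is all hops collinear in one direction: 228 + 322 + 312 = 862.
The longest hop is 322; the others sum to 540. Since 322 ≤ 540, the path can fold back on itself completely, so the minimum distance is 0.

0 ≤ DG ≤ 862 m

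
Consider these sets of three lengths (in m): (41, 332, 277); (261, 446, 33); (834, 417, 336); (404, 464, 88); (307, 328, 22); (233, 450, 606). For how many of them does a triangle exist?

(41,277,332): 41+277 ≤ 332 → not valid
(33,261,446): 33+261 ≤ 446 → not valid
(336,417,834): 336+417 ≤ 834 → not valid
(88,404,464): 88+404 > 464 → valid
(22,307,328): 22+307 > 328 → valid
(233,450,606): 233+450 > 606 → valid
3 of the 6 triples form a triangle.

3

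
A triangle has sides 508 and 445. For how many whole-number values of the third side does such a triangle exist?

The third side lies in the open interval (63, 953).
Integers from 64 to 952 inclusive: 952 − 64 + 1 = 889.

889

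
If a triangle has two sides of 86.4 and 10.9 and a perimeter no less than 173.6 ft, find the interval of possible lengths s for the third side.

Triangle inequality alone gives 75.5 < s < 97.3.
The perimeter condition gives s ≥ 173.6 − 86.4 − 10.9 = 76.3.
Intersecting the two: 76.3 ≤ s < 97.3.

76.3 ≤ s < 97.3 ft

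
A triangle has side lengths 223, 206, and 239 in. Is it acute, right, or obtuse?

Compare the square of the longest side to the sum of squares of the other two: 206² + 223² = 92165 > 57121 = 239².

acute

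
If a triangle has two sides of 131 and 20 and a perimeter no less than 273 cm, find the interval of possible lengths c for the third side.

Triangle inequality alone gives 111 < c < 151.
The perimeter condition gives c ≥ 273 − 131 − 20 = 122.
Intersecting the two: 122 ≤ c < 151.

122 ≤ c < 151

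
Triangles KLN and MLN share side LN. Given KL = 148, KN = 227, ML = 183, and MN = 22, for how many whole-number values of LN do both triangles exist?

43

From triangle KLN: 79 < LN < 375.
From triangle MLN: 161 < LN < 205.
Intersection: 161 < LN < 205, so integers 162 through 204: 43 values.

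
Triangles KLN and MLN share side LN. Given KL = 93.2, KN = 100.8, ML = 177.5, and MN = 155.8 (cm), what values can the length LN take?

From triangle KLN: |93.2 − 100.8| < LN < 93.2 + 100.8, i.e. 7.6 < LN < 194.0.
From triangle MLN: 21.7 < LN < 333.3.
Both must hold, so LN lies in the intersection.

21.7 < LN < 194.0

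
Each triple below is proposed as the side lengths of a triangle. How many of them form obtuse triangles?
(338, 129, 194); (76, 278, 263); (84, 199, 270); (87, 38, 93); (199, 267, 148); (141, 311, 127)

3

(338,129,194): 129+194 ≤ 338, not a triangle
(76,278,263): 76²+263² = 74945 < 77284 = 278² → obtuse
(84,199,270): 84²+199² = 46657 < 72900 = 270² → obtuse
(87,38,93): 38²+87² = 9013 > 8649 = 93² → acute
(199,267,148): 148²+199² = 61505 < 71289 = 267² → obtuse
(141,311,127): 127+141 ≤ 311, not a triangle
3 of the 6 are obtuse.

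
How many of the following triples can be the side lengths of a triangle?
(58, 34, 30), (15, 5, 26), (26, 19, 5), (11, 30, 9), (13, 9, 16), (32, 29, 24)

3

(30,34,58): 30+34 > 58 → valid
(5,15,26): 5+15 ≤ 26 → not valid
(5,19,26): 5+19 ≤ 26 → not valid
(9,11,30): 9+11 ≤ 30 → not valid
(9,13,16): 9+13 > 16 → valid
(24,29,32): 24+29 > 32 → valid
3 of the 6 triples form a triangle.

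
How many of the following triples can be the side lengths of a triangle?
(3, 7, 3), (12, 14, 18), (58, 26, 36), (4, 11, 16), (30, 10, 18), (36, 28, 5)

(3,3,7): 3+3 ≤ 7 → not valid
(12,14,18): 12+14 > 18 → valid
(26,36,58): 26+36 > 58 → valid
(4,11,16): 4+11 ≤ 16 → not valid
(10,18,30): 10+18 ≤ 30 → not valid
(5,28,36): 5+28 ≤ 36 → not valid
2 of the 6 triples form a triangle.

2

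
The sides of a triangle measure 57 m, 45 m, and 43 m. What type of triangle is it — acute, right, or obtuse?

acute

Compare the square of the longest side to the sum of squares of the other two: 43² + 45² = 3874 > 3249 = 57².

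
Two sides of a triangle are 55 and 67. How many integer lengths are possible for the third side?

The third side lies in the open interval (12, 122).
Integers from 13 to 121 inclusive: 121 − 13 + 1 = 109.

109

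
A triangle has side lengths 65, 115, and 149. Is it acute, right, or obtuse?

Compare the square of the longest side to the sum of squares of the other two: 65² + 115² = 17450 < 22201 = 149².

obtuse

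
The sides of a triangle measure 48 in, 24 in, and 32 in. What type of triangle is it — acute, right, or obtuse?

Compare the square of the longest side to the sum of squares of the other two: 24² + 32² = 1600 < 2304 = 48².

obtuse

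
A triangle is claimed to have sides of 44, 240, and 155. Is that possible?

No

The longest side is 240, but the other two sum to only 199.
199 < 240, so the triangle inequality fails.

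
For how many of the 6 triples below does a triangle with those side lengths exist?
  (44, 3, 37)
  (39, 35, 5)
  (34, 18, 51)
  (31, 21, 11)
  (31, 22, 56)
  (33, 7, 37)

(3,37,44): 3+37 ≤ 44 → not valid
(5,35,39): 5+35 > 39 → valid
(18,34,51): 18+34 > 51 → valid
(11,21,31): 11+21 > 31 → valid
(22,31,56): 22+31 ≤ 56 → not valid
(7,33,37): 7+33 > 37 → valid
4 of the 6 triples form a triangle.

4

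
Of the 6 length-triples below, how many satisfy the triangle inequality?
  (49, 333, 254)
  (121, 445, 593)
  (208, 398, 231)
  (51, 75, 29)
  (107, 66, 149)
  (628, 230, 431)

(49,254,333): 49+254 ≤ 333 → not valid
(121,445,593): 121+445 ≤ 593 → not valid
(208,231,398): 208+231 > 398 → valid
(29,51,75): 29+51 > 75 → valid
(66,107,149): 66+107 > 149 → valid
(230,431,628): 230+431 > 628 → valid
4 of the 6 triples form a triangle.

4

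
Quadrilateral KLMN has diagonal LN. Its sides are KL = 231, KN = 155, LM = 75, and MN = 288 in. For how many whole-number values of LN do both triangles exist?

From triangle KLN: 76 < LN < 386.
From triangle MLN: 213 < LN < 363.
Intersection: 213 < LN < 363, so integers 214 through 362: 149 values.

149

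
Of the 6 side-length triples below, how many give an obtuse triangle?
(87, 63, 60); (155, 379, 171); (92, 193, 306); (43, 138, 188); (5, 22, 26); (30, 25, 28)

(87,63,60): 60²+63² = 7569 = 87² → right
(155,379,171): 155+171 ≤ 379, not a triangle
(92,193,306): 92+193 ≤ 306, not a triangle
(43,138,188): 43+138 ≤ 188, not a triangle
(5,22,26): 5²+22² = 509 < 676 = 26² → obtuse
(30,25,28): 25²+28² = 1409 > 900 = 30² → acute
1 of the 6 is obtuse.

1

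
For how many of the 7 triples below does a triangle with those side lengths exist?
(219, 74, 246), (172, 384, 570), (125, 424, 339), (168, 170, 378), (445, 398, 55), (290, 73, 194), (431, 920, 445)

3

(74,219,246): 74+219 > 246 → valid
(172,384,570): 172+384 ≤ 570 → not valid
(125,339,424): 125+339 > 424 → valid
(168,170,378): 168+170 ≤ 378 → not valid
(55,398,445): 55+398 > 445 → valid
(73,194,290): 73+194 ≤ 290 → not valid
(431,445,920): 431+445 ≤ 920 → not valid
3 of the 7 triples form a triangle.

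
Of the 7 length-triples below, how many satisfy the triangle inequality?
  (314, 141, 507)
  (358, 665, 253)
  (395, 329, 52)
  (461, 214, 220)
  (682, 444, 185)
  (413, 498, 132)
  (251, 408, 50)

(141,314,507): 141+314 ≤ 507 → not valid
(253,358,665): 253+358 ≤ 665 → not valid
(52,329,395): 52+329 ≤ 395 → not valid
(214,220,461): 214+220 ≤ 461 → not valid
(185,444,682): 185+444 ≤ 682 → not valid
(132,413,498): 132+413 > 498 → valid
(50,251,408): 50+251 ≤ 408 → not valid
1 of the 7 triples forms a triangle.

1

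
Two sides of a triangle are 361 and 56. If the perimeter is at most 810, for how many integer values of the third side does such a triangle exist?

Triangle inequality: 305 < x < 417. Perimeter ≤ 810 gives x ≤ 810 − 361 − 56 = 393.
So 305 < x ≤ 393; integers 306 through 393: 88 values.

88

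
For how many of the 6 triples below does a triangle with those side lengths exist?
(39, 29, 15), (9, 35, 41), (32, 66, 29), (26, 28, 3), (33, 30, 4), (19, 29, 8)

4

(15,29,39): 15+29 > 39 → valid
(9,35,41): 9+35 > 41 → valid
(29,32,66): 29+32 ≤ 66 → not valid
(3,26,28): 3+26 > 28 → valid
(4,30,33): 4+30 > 33 → valid
(8,19,29): 8+19 ≤ 29 → not valid
4 of the 6 triples form a triangle.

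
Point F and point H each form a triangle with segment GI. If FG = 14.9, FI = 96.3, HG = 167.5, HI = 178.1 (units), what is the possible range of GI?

From triangle FGI: |14.9 − 96.3| < GI < 14.9 + 96.3, i.e. 81.4 < GI < 111.2.
From triangle HGI: 10.6 < GI < 345.6.
Both must hold, so GI lies in the intersection.

81.4 < GI < 111.2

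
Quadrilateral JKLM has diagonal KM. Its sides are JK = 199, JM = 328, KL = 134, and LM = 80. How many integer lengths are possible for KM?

84

From triangle JKM: 129 < KM < 527.
From triangle LKM: 54 < KM < 214.
Intersection: 129 < KM < 214, so integers 130 through 213: 84 values.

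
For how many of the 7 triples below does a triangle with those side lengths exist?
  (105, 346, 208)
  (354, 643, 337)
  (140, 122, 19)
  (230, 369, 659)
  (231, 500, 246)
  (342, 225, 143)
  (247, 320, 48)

(105,208,346): 105+208 ≤ 346 → not valid
(337,354,643): 337+354 > 643 → valid
(19,122,140): 19+122 > 140 → valid
(230,369,659): 230+369 ≤ 659 → not valid
(231,246,500): 231+246 ≤ 500 → not valid
(143,225,342): 143+225 > 342 → valid
(48,247,320): 48+247 ≤ 320 → not valid
3 of the 7 triples form a triangle.

3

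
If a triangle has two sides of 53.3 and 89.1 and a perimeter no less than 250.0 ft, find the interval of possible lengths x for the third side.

107.6 ≤ x < 142.4

Triangle inequality alone gives 35.8 < x < 142.4.
The perimeter condition gives x ≥ 250.0 − 53.3 − 89.1 = 107.6.
Intersecting the two: 107.6 ≤ x < 142.4.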